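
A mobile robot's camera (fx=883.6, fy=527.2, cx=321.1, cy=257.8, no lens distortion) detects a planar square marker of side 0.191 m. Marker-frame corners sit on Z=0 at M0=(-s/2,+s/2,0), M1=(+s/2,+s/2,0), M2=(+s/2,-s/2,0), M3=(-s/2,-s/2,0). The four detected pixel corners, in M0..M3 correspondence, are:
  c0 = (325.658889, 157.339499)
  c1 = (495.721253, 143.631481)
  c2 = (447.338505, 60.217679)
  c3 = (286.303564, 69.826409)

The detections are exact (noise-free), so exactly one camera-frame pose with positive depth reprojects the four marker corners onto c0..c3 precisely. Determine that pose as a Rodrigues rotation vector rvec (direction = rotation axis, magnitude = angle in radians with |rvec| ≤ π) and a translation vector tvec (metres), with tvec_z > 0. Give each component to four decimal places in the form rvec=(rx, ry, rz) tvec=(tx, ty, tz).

Intrinsics K: fx=883.6, fy=527.2, cx=321.1, cy=257.8
Marker side s = 0.191 m; corners in marker frame (Z=0):
  M0 = (-0.0955, +0.0955, 0)
  M1 = (+0.0955, +0.0955, 0)
  M2 = (+0.0955, -0.0955, 0)
  M3 = (-0.0955, -0.0955, 0)
Detected image corners:
  c0 = (325.658889, 157.339499) px
  c1 = (495.721253, 143.631481) px
  c2 = (447.338505, 60.217679) px
  c3 = (286.303564, 69.826409) px
Planar DLT: solve 8×8 A·h = b for H (H[2,2]=1):
  H  [+945.58917 +98.05785 +389.66260]
  H  [-38.62467 +410.63189 +106.25323]
  H  [+0.20478 -0.33976 +1.00000]
B = K⁻¹H; ‖b₁‖=1.031260, ‖b₂‖=1.031260; λ = 2/(‖b₁‖+‖b₂‖) = 0.969687, sign → tz>0 ⇒ λ=+0.969687
r₁ = λ·B[:,0] = (+0.96556,-0.16814,+0.19857); r₂ = λ·B[:,1] = (+0.22734,+0.91639,-0.32946)
r₃ = r₁×r₂ = (-0.12657,+0.36326,+0.92305); SVD([r₁ r₂ r₃]) → R = UVᵀ:
  R  [+0.96556 +0.22734 -0.12657]
  R  [-0.16814 +0.91639 +0.36326]
  R  [+0.19857 -0.32946 +0.92305]
t = (+0.07524, -0.27874, +0.96969) m
tr R = 2.804995; θ = arccos((tr R − 1)/2) = 0.445263 rad = 25.512°
axis k = ((R−Rᵀ)₃₂, (R−Rᵀ)₁₃, (R−Rᵀ)₂₁) / (2 sinθ) = (-0.804194, -0.377464, -0.459122)
rvec = θ·k = (-0.358077, -0.168071, -0.204430)

rvec=(-0.3581, -0.1681, -0.2044) tvec=(0.0752, -0.2787, 0.9697)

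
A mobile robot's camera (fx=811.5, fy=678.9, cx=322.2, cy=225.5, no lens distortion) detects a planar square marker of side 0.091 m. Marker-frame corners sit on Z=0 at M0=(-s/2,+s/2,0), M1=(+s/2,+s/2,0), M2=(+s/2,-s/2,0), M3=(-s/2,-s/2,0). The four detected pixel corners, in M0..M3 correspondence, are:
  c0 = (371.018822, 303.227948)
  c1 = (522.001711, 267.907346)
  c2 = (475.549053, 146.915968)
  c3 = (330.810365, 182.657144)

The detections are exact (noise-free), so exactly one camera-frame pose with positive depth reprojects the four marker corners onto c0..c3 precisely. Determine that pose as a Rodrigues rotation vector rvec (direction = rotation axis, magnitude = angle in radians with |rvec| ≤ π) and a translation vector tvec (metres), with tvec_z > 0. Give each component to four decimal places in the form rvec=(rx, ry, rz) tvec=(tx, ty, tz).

Intrinsics K: fx=811.5, fy=678.9, cx=322.2, cy=225.5
Marker side s = 0.091 m; corners in marker frame (Z=0):
  M0 = (-0.0455, +0.0455, 0)
  M1 = (+0.0455, +0.0455, 0)
  M2 = (+0.0455, -0.0455, 0)
  M3 = (-0.0455, -0.0455, 0)
Detected image corners:
  c0 = (371.018822, 303.227948) px
  c1 = (522.001711, 267.907346) px
  c2 = (475.549053, 146.915968) px
  c3 = (330.810365, 182.657144) px
Planar DLT: solve 8×8 A·h = b for H (H[2,2]=1):
  H  [+1555.83074 +298.78498 +423.89273]
  H  [-426.72666 +1233.36834 +224.16159]
  H  [-0.16091 -0.41691 +1.00000]
B = K⁻¹H; ‖b₁‖=2.069170, ‖b₂‖=2.069170; λ = 2/(‖b₁‖+‖b₂‖) = 0.483285, sign → tz>0 ⇒ λ=+0.483285
r₁ = λ·B[:,0] = (+0.95744,-0.27794,-0.07777); r₂ = λ·B[:,1] = (+0.25794,+0.94492,-0.20149)
r₃ = r₁×r₂ = (+0.12948,+0.17286,+0.97640); SVD([r₁ r₂ r₃]) → R = UVᵀ:
  R  [+0.95744 +0.25794 +0.12948]
  R  [-0.27794 +0.94492 +0.17286]
  R  [-0.07777 -0.20149 +0.97640]
t = (+0.06056, -0.00095, +0.48329) m
tr R = 2.878762; θ = arccos((tr R − 1)/2) = 0.349976 rad = 20.052°
axis k = ((R−Rᵀ)₃₂, (R−Rᵀ)₁₃, (R−Rᵀ)₂₁) / (2 sinθ) = (-0.545888, +0.302224, -0.781451)
rvec = θ·k = (-0.191048, +0.105771, -0.273490)

rvec=(-0.1910, 0.1058, -0.2735) tvec=(0.0606, -0.0010, 0.4833)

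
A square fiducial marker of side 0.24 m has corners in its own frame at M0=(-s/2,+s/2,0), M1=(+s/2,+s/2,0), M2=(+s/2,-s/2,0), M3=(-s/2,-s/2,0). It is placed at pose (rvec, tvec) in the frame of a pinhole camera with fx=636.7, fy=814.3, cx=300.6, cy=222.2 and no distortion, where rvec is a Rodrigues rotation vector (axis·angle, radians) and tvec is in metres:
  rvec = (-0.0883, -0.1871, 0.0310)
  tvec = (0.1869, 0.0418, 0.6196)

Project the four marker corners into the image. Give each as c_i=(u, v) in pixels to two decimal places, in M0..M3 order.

c0=(372.61, 439.58) c1=(605.44, 436.41) c2=(600.57, 131.12) c3=(375.70, 111.96)

Intrinsics K: fx=636.7, fy=814.3, cx=300.6, cy=222.2
Marker side s = 0.24 m; corners in marker frame (Z=0):
  M0 = (-0.1200, +0.1200, 0)
  M1 = (+0.1200, +0.1200, 0)
  M2 = (+0.1200, -0.1200, 0)
  M3 = (-0.1200, -0.1200, 0)
rvec = (-0.0883, -0.1871, 0.0310), |rvec| = θ = 0.20920 rad = 11.986°
Rodrigues: sinθ=0.20768, 1−cosθ=0.02180; R = I + sinθ·[k]× + (1−cosθ)·[k]×²:
    [+0.98208 -0.02254 -0.18710]
    [+0.03900 +0.99564 +0.08477]
    [+0.18437 -0.09055 +0.97868]
t = (0.1869, 0.0418, 0.6196) m
M0: Pc = R·M0+t = (+0.06634, +0.15660, +0.58661); u = 636.7·(+0.06634)/0.58661 + 300.6 = 372.6101, v = 814.3·(+0.15660)/0.58661 + 222.2 = 439.5781
M1: Pc = R·M1+t = (+0.30204, +0.16596, +0.63086); u = 636.7·(+0.30204)/0.63086 + 300.6 = 605.4409, v = 814.3·(+0.16596)/0.63086 + 222.2 = 436.4138
M2: Pc = R·M2+t = (+0.30746, -0.07300, +0.65259); u = 636.7·(+0.30746)/0.65259 + 300.6 = 600.5686, v = 814.3·(-0.07300)/0.65259 + 222.2 = 131.1160
M3: Pc = R·M3+t = (+0.07176, -0.08236, +0.60834); u = 636.7·(+0.07176)/0.60834 + 300.6 = 375.7005, v = 814.3·(-0.08236)/0.60834 + 222.2 = 111.9603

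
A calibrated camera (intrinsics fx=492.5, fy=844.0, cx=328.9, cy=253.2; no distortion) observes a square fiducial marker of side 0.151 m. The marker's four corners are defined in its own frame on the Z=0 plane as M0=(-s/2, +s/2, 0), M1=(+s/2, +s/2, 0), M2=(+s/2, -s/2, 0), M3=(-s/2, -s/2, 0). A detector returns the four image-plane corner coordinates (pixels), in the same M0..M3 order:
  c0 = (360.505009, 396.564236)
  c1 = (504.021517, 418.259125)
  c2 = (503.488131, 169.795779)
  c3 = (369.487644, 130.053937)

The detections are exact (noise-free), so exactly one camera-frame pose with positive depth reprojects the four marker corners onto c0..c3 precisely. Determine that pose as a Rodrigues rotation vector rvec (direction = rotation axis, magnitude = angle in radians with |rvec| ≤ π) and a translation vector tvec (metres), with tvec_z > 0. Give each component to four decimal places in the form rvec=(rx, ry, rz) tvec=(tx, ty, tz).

rvec=(-0.2040, -0.2667, 0.1010) tvec=(0.1068, 0.0126, 0.4861)

Intrinsics K: fx=492.5, fy=844.0, cx=328.9, cy=253.2
Marker side s = 0.151 m; corners in marker frame (Z=0):
  M0 = (-0.0755, +0.0755, 0)
  M1 = (+0.0755, +0.0755, 0)
  M2 = (+0.0755, -0.0755, 0)
  M3 = (-0.0755, -0.0755, 0)
Detected image corners:
  c0 = (360.505009, 396.564236) px
  c1 = (504.021517, 418.259125) px
  c2 = (503.488131, 169.795779) px
  c3 = (369.487644, 130.053937) px
Planar DLT: solve 8×8 A·h = b for H (H[2,2]=1):
  H  [+1142.22996 -217.19919 +437.15084]
  H  [+349.33524 +1580.69957 +275.00543]
  H  [+0.51647 -0.43845 +1.00000]
B = K⁻¹H; ‖b₁‖=2.057140, ‖b₂‖=2.057140; λ = 2/(‖b₁‖+‖b₂‖) = 0.486112, sign → tz>0 ⇒ λ=+0.486112
r₁ = λ·B[:,0] = (+0.95975,+0.12588,+0.25106); r₂ = λ·B[:,1] = (-0.07205,+0.97436,-0.21313)
r₃ = r₁×r₂ = (-0.27146,+0.18647,+0.94421); SVD([r₁ r₂ r₃]) → R = UVᵀ:
  R  [+0.95975 -0.07205 -0.27146]
  R  [+0.12588 +0.97436 +0.18647]
  R  [+0.25106 -0.21313 +0.94421]
t = (+0.10685, +0.01256, +0.48611) m
tr R = 2.878328; θ = arccos((tr R − 1)/2) = 0.350608 rad = 20.088°
axis k = ((R−Rᵀ)₃₂, (R−Rᵀ)₁₃, (R−Rᵀ)₂₁) / (2 sinθ) = (-0.581712, -0.760650, +0.288137)
rvec = θ·k = (-0.203953, -0.266690, +0.101023)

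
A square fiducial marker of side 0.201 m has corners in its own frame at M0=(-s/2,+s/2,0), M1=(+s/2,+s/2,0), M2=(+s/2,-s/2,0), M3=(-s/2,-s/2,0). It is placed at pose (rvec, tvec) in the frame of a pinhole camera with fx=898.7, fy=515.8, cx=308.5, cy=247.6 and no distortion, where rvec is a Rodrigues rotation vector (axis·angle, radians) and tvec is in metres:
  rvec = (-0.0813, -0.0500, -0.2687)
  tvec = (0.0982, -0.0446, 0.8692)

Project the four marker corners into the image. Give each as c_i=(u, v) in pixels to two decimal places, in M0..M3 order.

c0=(338.19, 294.86) c1=(538.20, 262.77) c2=(479.69, 149.65) c3=(282.26, 179.62)

Intrinsics K: fx=898.7, fy=515.8, cx=308.5, cy=247.6
Marker side s = 0.201 m; corners in marker frame (Z=0):
  M0 = (-0.1005, +0.1005, 0)
  M1 = (+0.1005, +0.1005, 0)
  M2 = (+0.1005, -0.1005, 0)
  M3 = (-0.1005, -0.1005, 0)
rvec = (-0.0813, -0.0500, -0.2687), |rvec| = θ = 0.28515 rad = 16.338°
Rodrigues: sinθ=0.28130, 1−cosθ=0.04038; R = I + sinθ·[k]× + (1−cosθ)·[k]×²:
    [+0.96290 +0.26709 -0.03848]
    [-0.26305 +0.96086 +0.08687]
    [+0.06017 -0.07353 +0.99548]
t = (0.0982, -0.0446, 0.8692) m
M0: Pc = R·M0+t = (+0.02827, +0.07840, +0.85576); u = 898.7·(+0.02827)/0.85576 + 308.5 = 338.1895, v = 515.8·(+0.07840)/0.85576 + 247.6 = 294.8568
M1: Pc = R·M1+t = (+0.22181, +0.02553, +0.86786); u = 898.7·(+0.22181)/0.86786 + 308.5 = 538.1974, v = 515.8·(+0.02553)/0.86786 + 247.6 = 262.7732
M2: Pc = R·M2+t = (+0.16813, -0.16760, +0.88264); u = 898.7·(+0.16813)/0.88264 + 308.5 = 479.6886, v = 515.8·(-0.16760)/0.88264 + 247.6 = 149.6550
M3: Pc = R·M3+t = (-0.02541, -0.11473, +0.87054); u = 898.7·(-0.02541)/0.87054 + 308.5 = 282.2635, v = 515.8·(-0.11473)/0.87054 + 247.6 = 179.6222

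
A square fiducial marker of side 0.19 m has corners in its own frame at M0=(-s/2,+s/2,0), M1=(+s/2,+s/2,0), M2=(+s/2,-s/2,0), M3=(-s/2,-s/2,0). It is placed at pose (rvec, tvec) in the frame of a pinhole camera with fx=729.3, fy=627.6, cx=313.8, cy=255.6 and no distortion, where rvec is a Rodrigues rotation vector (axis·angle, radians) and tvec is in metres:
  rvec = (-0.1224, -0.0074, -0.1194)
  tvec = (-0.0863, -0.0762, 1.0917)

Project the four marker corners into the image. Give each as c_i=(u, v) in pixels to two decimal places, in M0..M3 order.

c0=(199.35, 272.27) c1=(326.85, 259.18) c2=(311.62, 152.73) c3=(186.75, 165.28)

Intrinsics K: fx=729.3, fy=627.6, cx=313.8, cy=255.6
Marker side s = 0.19 m; corners in marker frame (Z=0):
  M0 = (-0.0950, +0.0950, 0)
  M1 = (+0.0950, +0.0950, 0)
  M2 = (+0.0950, -0.0950, 0)
  M3 = (-0.0950, -0.0950, 0)
rvec = (-0.1224, -0.0074, -0.1194), |rvec| = θ = 0.17115 rad = 9.806°
Rodrigues: sinθ=0.17032, 1−cosθ=0.01461; R = I + sinθ·[k]× + (1−cosθ)·[k]×²:
    [+0.99286 +0.11927 -0.00007]
    [-0.11837 +0.98542 +0.12224]
    [+0.01465 -0.12136 +0.99250]
t = (-0.0863, -0.0762, 1.0917) m
M0: Pc = R·M0+t = (-0.16929, +0.02866, +1.07878); u = 729.3·(-0.16929)/1.07878 + 313.8 = 199.3519, v = 627.6·(+0.02866)/1.07878 + 255.6 = 272.2731
M1: Pc = R·M1+t = (+0.01935, +0.00617, +1.08156); u = 729.3·(+0.01935)/1.08156 + 313.8 = 326.8494, v = 627.6·(+0.00617)/1.08156 + 255.6 = 259.1802
M2: Pc = R·M2+t = (-0.00331, -0.18106, +1.10462); u = 729.3·(-0.00331)/1.10462 + 313.8 = 311.6155, v = 627.6·(-0.18106)/1.10462 + 255.6 = 152.7296
M3: Pc = R·M3+t = (-0.19195, -0.15857, +1.10184); u = 729.3·(-0.19195)/1.10184 + 313.8 = 186.7477, v = 627.6·(-0.15857)/1.10184 + 255.6 = 165.2796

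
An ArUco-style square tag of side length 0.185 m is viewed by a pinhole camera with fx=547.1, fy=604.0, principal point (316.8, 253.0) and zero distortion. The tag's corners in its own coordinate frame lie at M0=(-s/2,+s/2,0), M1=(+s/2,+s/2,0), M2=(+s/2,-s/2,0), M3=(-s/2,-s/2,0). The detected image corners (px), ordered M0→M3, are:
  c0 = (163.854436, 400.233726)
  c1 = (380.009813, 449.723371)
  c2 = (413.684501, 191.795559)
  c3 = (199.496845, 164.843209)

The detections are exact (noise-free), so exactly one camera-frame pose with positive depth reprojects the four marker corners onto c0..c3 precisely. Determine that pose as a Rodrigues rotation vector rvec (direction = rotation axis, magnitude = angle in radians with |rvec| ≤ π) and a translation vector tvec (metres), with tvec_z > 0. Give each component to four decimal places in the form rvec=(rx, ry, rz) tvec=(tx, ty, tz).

Intrinsics K: fx=547.1, fy=604.0, cx=316.8, cy=253.0
Marker side s = 0.185 m; corners in marker frame (Z=0):
  M0 = (-0.0925, +0.0925, 0)
  M1 = (+0.0925, +0.0925, 0)
  M2 = (+0.0925, -0.0925, 0)
  M3 = (-0.0925, -0.0925, 0)
Detected image corners:
  c0 = (163.854436, 400.233726) px
  c1 = (380.009813, 449.723371) px
  c2 = (413.684501, 191.795559) px
  c3 = (199.496845, 164.843209) px
Planar DLT: solve 8×8 A·h = b for H (H[2,2]=1):
  H  [+1025.80386 -223.97875 +284.74212]
  H  [+62.79085 +1292.65912 +299.37474]
  H  [-0.47439 -0.12584 +1.00000]
B = K⁻¹H; ‖b₁‖=2.222115, ‖b₂‖=2.222115; λ = 2/(‖b₁‖+‖b₂‖) = 0.450022, sign → tz>0 ⇒ λ=+0.450022
r₁ = λ·B[:,0] = (+0.96740,+0.13621,-0.21349); r₂ = λ·B[:,1] = (-0.15144,+0.98684,-0.05663)
r₃ = r₁×r₂ = (+0.20296,+0.08712,+0.97530); SVD([r₁ r₂ r₃]) → R = UVᵀ:
  R  [+0.96740 -0.15144 +0.20296]
  R  [+0.13621 +0.98684 +0.08712]
  R  [-0.21349 -0.05663 +0.97530]
t = (-0.02637, +0.03455, +0.45002) m
tr R = 2.929550; θ = arccos((tr R − 1)/2) = 0.266210 rad = 15.253°
axis k = ((R−Rᵀ)₃₂, (R−Rᵀ)₁₃, (R−Rᵀ)₂₁) / (2 sinθ) = (-0.273209, +0.791500, +0.546703)
rvec = θ·k = (-0.072731, +0.210706, +0.145538)

rvec=(-0.0727, 0.2107, 0.1455) tvec=(-0.0264, 0.0346, 0.4500)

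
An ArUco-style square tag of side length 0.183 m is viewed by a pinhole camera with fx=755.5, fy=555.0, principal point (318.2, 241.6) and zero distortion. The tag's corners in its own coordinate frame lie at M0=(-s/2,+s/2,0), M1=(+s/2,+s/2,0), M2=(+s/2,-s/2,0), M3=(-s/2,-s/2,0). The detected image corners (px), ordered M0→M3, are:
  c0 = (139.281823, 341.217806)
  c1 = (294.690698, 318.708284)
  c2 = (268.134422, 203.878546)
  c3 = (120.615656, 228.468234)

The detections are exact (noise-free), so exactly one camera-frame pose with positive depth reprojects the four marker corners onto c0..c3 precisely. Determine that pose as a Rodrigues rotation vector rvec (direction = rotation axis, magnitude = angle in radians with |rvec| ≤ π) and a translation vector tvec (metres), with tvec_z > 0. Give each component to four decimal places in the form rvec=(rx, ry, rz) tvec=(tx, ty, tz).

rvec=(-0.2155, 0.1572, -0.1955) tvec=(-0.1306, 0.0473, 0.8667)

Intrinsics K: fx=755.5, fy=555.0, cx=318.2, cy=241.6
Marker side s = 0.183 m; corners in marker frame (Z=0):
  M0 = (-0.0915, +0.0915, 0)
  M1 = (+0.0915, +0.0915, 0)
  M2 = (+0.0915, -0.0915, 0)
  M3 = (-0.0915, -0.0915, 0)
Detected image corners:
  c0 = (139.281823, 341.217806) px
  c1 = (294.690698, 318.708284) px
  c2 = (268.134422, 203.878546) px
  c3 = (120.615656, 228.468234) px
Planar DLT: solve 8×8 A·h = b for H (H[2,2]=1):
  H  [+795.47038 +69.43616 +204.34250]
  H  [-170.88797 +550.27004 +271.87201]
  H  [-0.15405 -0.26166 +1.00000]
B = K⁻¹H; ‖b₁‖=1.153771, ‖b₂‖=1.153771; λ = 2/(‖b₁‖+‖b₂‖) = 0.866723, sign → tz>0 ⇒ λ=+0.866723
r₁ = λ·B[:,0] = (+0.96881,-0.20875,-0.13352); r₂ = λ·B[:,1] = (+0.17518,+0.95806,-0.22679)
r₃ = r₁×r₂ = (+0.17526,+0.19633,+0.96475); SVD([r₁ r₂ r₃]) → R = UVᵀ:
  R  [+0.96881 +0.17518 +0.17526]
  R  [-0.20875 +0.95806 +0.19633]
  R  [-0.13352 -0.22679 +0.96475]
t = (-0.13062, +0.04727, +0.86672) m
tr R = 2.891622; θ = arccos((tr R − 1)/2) = 0.330713 rad = 18.948°
axis k = ((R−Rᵀ)₃₂, (R−Rᵀ)₁₃, (R−Rᵀ)₂₁) / (2 sinθ) = (-0.651511, +0.475453, -0.591167)
rvec = θ·k = (-0.215463, +0.157238, -0.195506)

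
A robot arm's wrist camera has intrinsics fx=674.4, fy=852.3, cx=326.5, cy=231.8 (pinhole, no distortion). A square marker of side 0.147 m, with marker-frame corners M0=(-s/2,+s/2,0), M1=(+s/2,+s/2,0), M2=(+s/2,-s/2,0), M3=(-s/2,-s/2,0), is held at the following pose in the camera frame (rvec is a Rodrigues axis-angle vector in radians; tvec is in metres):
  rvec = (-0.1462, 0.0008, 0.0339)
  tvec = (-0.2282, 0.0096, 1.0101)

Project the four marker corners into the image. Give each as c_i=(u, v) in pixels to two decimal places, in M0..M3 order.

c0=(121.31, 299.83) c1=(220.38, 304.10) c2=(225.89, 181.19) c3=(128.90, 177.08)

Intrinsics K: fx=674.4, fy=852.3, cx=326.5, cy=231.8
Marker side s = 0.147 m; corners in marker frame (Z=0):
  M0 = (-0.0735, +0.0735, 0)
  M1 = (+0.0735, +0.0735, 0)
  M2 = (+0.0735, -0.0735, 0)
  M3 = (-0.0735, -0.0735, 0)
rvec = (-0.1462, 0.0008, 0.0339), |rvec| = θ = 0.15008 rad = 8.599°
Rodrigues: sinθ=0.14952, 1−cosθ=0.01124; R = I + sinθ·[k]× + (1−cosθ)·[k]×²:
    [+0.99943 -0.03383 -0.00168]
    [+0.03371 +0.98876 +0.14567]
    [-0.00327 -0.14564 +0.98933]
t = (-0.2282, 0.0096, 1.0101) m
M0: Pc = R·M0+t = (-0.30414, +0.07980, +0.99964); u = 674.4·(-0.30414)/0.99964 + 326.5 = 121.3103, v = 852.3·(+0.07980)/0.99964 + 231.8 = 299.8347
M1: Pc = R·M1+t = (-0.15723, +0.08475, +0.99916); u = 674.4·(-0.15723)/0.99916 + 326.5 = 220.3753, v = 852.3·(+0.08475)/0.99916 + 231.8 = 304.0951
M2: Pc = R·M2+t = (-0.15226, -0.06060, +1.02056); u = 674.4·(-0.15226)/1.02056 + 326.5 = 225.8878, v = 852.3·(-0.06060)/1.02056 + 231.8 = 181.1949
M3: Pc = R·M3+t = (-0.29917, -0.06555, +1.02104); u = 674.4·(-0.29917)/1.02104 + 326.5 = 128.8974, v = 852.3·(-0.06555)/1.02104 + 231.8 = 177.0817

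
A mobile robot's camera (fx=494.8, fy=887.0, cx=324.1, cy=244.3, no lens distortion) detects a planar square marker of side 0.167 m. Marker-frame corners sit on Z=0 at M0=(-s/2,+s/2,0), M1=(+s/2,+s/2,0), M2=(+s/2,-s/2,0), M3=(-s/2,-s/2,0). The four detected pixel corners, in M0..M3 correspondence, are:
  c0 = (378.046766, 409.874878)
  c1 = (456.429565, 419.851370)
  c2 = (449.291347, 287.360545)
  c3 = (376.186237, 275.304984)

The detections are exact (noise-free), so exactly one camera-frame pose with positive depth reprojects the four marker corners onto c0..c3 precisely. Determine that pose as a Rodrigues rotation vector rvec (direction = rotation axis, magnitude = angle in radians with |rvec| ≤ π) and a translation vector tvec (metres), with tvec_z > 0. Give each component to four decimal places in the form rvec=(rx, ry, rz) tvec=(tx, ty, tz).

rvec=(-0.4597, -0.1547, 0.0617) tvec=(0.1936, 0.1202, 1.0504)

Intrinsics K: fx=494.8, fy=887.0, cx=324.1, cy=244.3
Marker side s = 0.167 m; corners in marker frame (Z=0):
  M0 = (-0.0835, +0.0835, 0)
  M1 = (+0.0835, +0.0835, 0)
  M2 = (+0.0835, -0.0835, 0)
  M3 = (-0.0835, -0.0835, 0)
Detected image corners:
  c0 = (378.046766, 409.874878) px
  c1 = (456.429565, 419.851370) px
  c2 = (449.291347, 287.360545) px
  c3 = (376.186237, 275.304984) px
Planar DLT: solve 8×8 A·h = b for H (H[2,2]=1):
  H  [+506.23215 -149.19790 +415.31434]
  H  [+110.84022 +651.62551 +345.78843]
  H  [+0.12828 -0.42485 +1.00000]
B = K⁻¹H; ‖b₁‖=0.952028, ‖b₂‖=0.952028; λ = 2/(‖b₁‖+‖b₂‖) = 1.050390, sign → tz>0 ⇒ λ=+1.050390
r₁ = λ·B[:,0] = (+0.98640,+0.09415,+0.13475); r₂ = λ·B[:,1] = (-0.02442,+0.89457,-0.44626)
r₃ = r₁×r₂ = (-0.16255,+0.43690,+0.88470); SVD([r₁ r₂ r₃]) → R = UVᵀ:
  R  [+0.98640 -0.02442 -0.16255]
  R  [+0.09415 +0.89457 +0.43690]
  R  [+0.13475 -0.44626 +0.88470]
t = (+0.19364, +0.12018, +1.05039) m
tr R = 2.765666; θ = arccos((tr R − 1)/2) = 0.488936 rad = 28.014°
axis k = ((R−Rᵀ)₃₂, (R−Rᵀ)₁₃, (R−Rᵀ)₂₁) / (2 sinθ) = (-0.940162, -0.316489, +0.126216)
rvec = θ·k = (-0.459679, -0.154743, +0.061711)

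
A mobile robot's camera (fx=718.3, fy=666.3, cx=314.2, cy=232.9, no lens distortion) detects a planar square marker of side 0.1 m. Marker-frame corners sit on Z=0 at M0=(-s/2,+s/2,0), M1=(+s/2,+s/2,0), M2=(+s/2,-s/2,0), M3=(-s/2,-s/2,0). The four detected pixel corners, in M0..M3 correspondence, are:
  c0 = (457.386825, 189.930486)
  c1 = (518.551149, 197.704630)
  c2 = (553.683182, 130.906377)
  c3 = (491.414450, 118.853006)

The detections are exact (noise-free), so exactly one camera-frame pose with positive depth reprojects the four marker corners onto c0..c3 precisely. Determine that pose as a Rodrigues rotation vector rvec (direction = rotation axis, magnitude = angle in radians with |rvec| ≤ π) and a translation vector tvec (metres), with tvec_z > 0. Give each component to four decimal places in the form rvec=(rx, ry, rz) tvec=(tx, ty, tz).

Intrinsics K: fx=718.3, fy=666.3, cx=314.2, cy=232.9
Marker side s = 0.1 m; corners in marker frame (Z=0):
  M0 = (-0.0500, +0.0500, 0)
  M1 = (+0.0500, +0.0500, 0)
  M2 = (+0.0500, -0.0500, 0)
  M3 = (-0.0500, -0.0500, 0)
Detected image corners:
  c0 = (457.386825, 189.930486) px
  c1 = (518.551149, 197.704630) px
  c2 = (553.683182, 130.906377) px
  c3 = (491.414450, 118.853006) px
Planar DLT: solve 8×8 A·h = b for H (H[2,2]=1):
  H  [+895.24399 -99.65182 +505.68707]
  H  [+186.35903 +766.46725 +160.32522]
  H  [+0.55064 +0.48747 +1.00000]
B = K⁻¹H; ‖b₁‖=1.149692, ‖b₂‖=1.149692; λ = 2/(‖b₁‖+‖b₂‖) = 0.869798, sign → tz>0 ⇒ λ=+0.869798
r₁ = λ·B[:,0] = (+0.87456,+0.07587,+0.47894); r₂ = λ·B[:,1] = (-0.30614,+0.85235,+0.42400)
r₃ = r₁×r₂ = (-0.37606,-0.51744,+0.76866); SVD([r₁ r₂ r₃]) → R = UVᵀ:
  R  [+0.87456 -0.30614 -0.37606]
  R  [+0.07587 +0.85235 -0.51744]
  R  [+0.47894 +0.42400 +0.76866]
t = (+0.23187, -0.09474, +0.86980) m
tr R = 2.495575; θ = arccos((tr R − 1)/2) = 0.726073 rad = 41.601°
axis k = ((R−Rᵀ)₃₂, (R−Rᵀ)₁₃, (R−Rᵀ)₂₁) / (2 sinθ) = (+0.708979, -0.643886, +0.287679)
rvec = θ·k = (+0.514771, -0.467508, +0.208876)

rvec=(0.5148, -0.4675, 0.2089) tvec=(0.2319, -0.0947, 0.8698)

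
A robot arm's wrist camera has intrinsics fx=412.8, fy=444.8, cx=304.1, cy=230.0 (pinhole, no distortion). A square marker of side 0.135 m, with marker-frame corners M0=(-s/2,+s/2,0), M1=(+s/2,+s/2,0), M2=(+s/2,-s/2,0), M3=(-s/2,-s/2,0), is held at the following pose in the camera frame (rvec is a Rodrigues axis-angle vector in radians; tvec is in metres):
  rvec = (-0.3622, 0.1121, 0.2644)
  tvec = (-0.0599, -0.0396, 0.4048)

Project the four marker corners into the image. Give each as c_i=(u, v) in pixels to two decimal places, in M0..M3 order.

Intrinsics K: fx=412.8, fy=444.8, cx=304.1, cy=230.0
Marker side s = 0.135 m; corners in marker frame (Z=0):
  M0 = (-0.0675, +0.0675, 0)
  M1 = (+0.0675, +0.0675, 0)
  M2 = (+0.0675, -0.0675, 0)
  M3 = (-0.0675, -0.0675, 0)
rvec = (-0.3622, 0.1121, 0.2644), |rvec| = θ = 0.46224 rad = 26.484°
Rodrigues: sinθ=0.44595, 1−cosθ=0.10494; R = I + sinθ·[k]× + (1−cosθ)·[k]×²:
    [+0.95949 -0.27503 +0.06111]
    [+0.23514 +0.90123 +0.36400]
    [-0.15519 -0.33488 +0.92939]
t = (-0.0599, -0.0396, 0.4048) m
M0: Pc = R·M0+t = (-0.14323, +0.00536, +0.39267); u = 412.8·(-0.14323)/0.39267 + 304.1 = 153.5276, v = 444.8·(+0.00536)/0.39267 + 230.0 = 236.0726
M1: Pc = R·M1+t = (-0.01370, +0.03711, +0.37172); u = 412.8·(-0.01370)/0.37172 + 304.1 = 288.8875, v = 444.8·(+0.03711)/0.37172 + 230.0 = 274.3999
M2: Pc = R·M2+t = (+0.02343, -0.08456, +0.41693); u = 412.8·(+0.02343)/0.41693 + 304.1 = 327.2980, v = 444.8·(-0.08456)/0.41693 + 230.0 = 139.7864
M3: Pc = R·M3+t = (-0.10610, -0.11631, +0.43788); u = 412.8·(-0.10610)/0.43788 + 304.1 = 204.0756, v = 444.8·(-0.11631)/0.43788 + 230.0 = 111.8568

c0=(153.53, 236.07) c1=(288.89, 274.40) c2=(327.30, 139.79) c3=(204.08, 111.86)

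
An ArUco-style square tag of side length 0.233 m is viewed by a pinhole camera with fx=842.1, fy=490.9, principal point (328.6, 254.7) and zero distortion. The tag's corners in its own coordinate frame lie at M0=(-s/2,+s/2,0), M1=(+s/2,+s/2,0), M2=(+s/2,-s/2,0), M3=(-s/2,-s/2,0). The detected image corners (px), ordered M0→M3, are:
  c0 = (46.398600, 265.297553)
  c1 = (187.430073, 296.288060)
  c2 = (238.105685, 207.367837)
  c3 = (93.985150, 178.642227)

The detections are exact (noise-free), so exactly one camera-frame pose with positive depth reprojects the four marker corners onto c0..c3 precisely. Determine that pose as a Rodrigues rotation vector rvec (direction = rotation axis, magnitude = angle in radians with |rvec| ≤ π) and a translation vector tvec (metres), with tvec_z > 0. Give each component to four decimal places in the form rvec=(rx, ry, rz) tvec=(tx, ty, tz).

rvec=(0.0339, 0.1667, 0.3328) tvec=(-0.2759, -0.0447, 1.2340)

Intrinsics K: fx=842.1, fy=490.9, cx=328.6, cy=254.7
Marker side s = 0.233 m; corners in marker frame (Z=0):
  M0 = (-0.1165, +0.1165, 0)
  M1 = (+0.1165, +0.1165, 0)
  M2 = (+0.1165, -0.1165, 0)
  M3 = (-0.1165, -0.1165, 0)
Detected image corners:
  c0 = (46.398600, 265.297553) px
  c1 = (187.430073, 296.288060) px
  c2 = (238.105685, 207.367837) px
  c3 = (93.985150, 178.642227) px
Planar DLT: solve 8×8 A·h = b for H (H[2,2]=1):
  H  [+593.84880 -203.82095 +140.28118]
  H  [+97.98812 +388.32613 +236.92828]
  H  [-0.12742 +0.04908 +1.00000]
B = K⁻¹H; ‖b₁‖=0.810401, ‖b₂‖=0.810401; λ = 2/(‖b₁‖+‖b₂‖) = 1.233957, sign → tz>0 ⇒ λ=+1.233957
r₁ = λ·B[:,0] = (+0.93154,+0.32789,-0.15723); r₂ = λ·B[:,1] = (-0.32230,+0.94470,+0.06056)
r₃ = r₁×r₂ = (+0.16839,-0.00574,+0.98570); SVD([r₁ r₂ r₃]) → R = UVᵀ:
  R  [+0.93154 -0.32230 +0.16839]
  R  [+0.32789 +0.94470 -0.00574]
  R  [-0.15723 +0.06056 +0.98570]
t = (-0.27595, -0.04467, +1.23396) m
tr R = 2.861943; θ = arccos((tr R − 1)/2) = 0.373732 rad = 21.413°
axis k = ((R−Rᵀ)₃₂, (R−Rᵀ)₁₃, (R−Rᵀ)₂₁) / (2 sinθ) = (+0.090800, +0.445950, +0.890440)
rvec = θ·k = (+0.033935, +0.166666, +0.332786)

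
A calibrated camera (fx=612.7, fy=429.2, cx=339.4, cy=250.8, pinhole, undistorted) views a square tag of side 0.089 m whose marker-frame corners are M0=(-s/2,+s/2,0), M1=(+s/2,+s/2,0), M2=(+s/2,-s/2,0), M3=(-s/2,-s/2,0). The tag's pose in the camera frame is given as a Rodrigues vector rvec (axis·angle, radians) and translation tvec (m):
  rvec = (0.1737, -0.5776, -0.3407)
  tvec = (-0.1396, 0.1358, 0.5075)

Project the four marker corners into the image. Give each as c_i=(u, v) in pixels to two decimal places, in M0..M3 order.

Intrinsics K: fx=612.7, fy=429.2, cx=339.4, cy=250.8
Marker side s = 0.089 m; corners in marker frame (Z=0):
  M0 = (-0.0445, +0.0445, 0)
  M1 = (+0.0445, +0.0445, 0)
  M2 = (+0.0445, -0.0445, 0)
  M3 = (-0.0445, -0.0445, 0)
rvec = (0.1737, -0.5776, -0.3407), |rvec| = θ = 0.69273 rad = 39.690°
Rodrigues: sinθ=0.63864, 1−cosθ=0.23049; R = I + sinθ·[k]× + (1−cosθ)·[k]×²:
    [+0.78400 +0.26591 -0.56093]
    [-0.36229 +0.92975 -0.06562]
    [+0.50408 +0.25466 +0.82526]
t = (-0.1396, 0.1358, 0.5075) m
M0: Pc = R·M0+t = (-0.16266, +0.19330, +0.49640); u = 612.7·(-0.16266)/0.49640 + 339.4 = 138.6373, v = 429.2·(+0.19330)/0.49640 + 250.8 = 417.9282
M1: Pc = R·M1+t = (-0.09288, +0.16105, +0.54126); u = 612.7·(-0.09288)/0.54126 + 339.4 = 234.2626, v = 429.2·(+0.16105)/0.54126 + 250.8 = 378.5078
M2: Pc = R·M2+t = (-0.11654, +0.07830, +0.51860); u = 612.7·(-0.11654)/0.51860 + 339.4 = 201.7078, v = 429.2·(+0.07830)/0.51860 + 250.8 = 315.6056
M3: Pc = R·M3+t = (-0.18632, +0.11055, +0.47374); u = 612.7·(-0.18632)/0.47374 + 339.4 = 98.4246, v = 429.2·(+0.11055)/0.47374 + 250.8 = 350.9551

c0=(138.64, 417.93) c1=(234.26, 378.51) c2=(201.71, 315.61) c3=(98.42, 350.96)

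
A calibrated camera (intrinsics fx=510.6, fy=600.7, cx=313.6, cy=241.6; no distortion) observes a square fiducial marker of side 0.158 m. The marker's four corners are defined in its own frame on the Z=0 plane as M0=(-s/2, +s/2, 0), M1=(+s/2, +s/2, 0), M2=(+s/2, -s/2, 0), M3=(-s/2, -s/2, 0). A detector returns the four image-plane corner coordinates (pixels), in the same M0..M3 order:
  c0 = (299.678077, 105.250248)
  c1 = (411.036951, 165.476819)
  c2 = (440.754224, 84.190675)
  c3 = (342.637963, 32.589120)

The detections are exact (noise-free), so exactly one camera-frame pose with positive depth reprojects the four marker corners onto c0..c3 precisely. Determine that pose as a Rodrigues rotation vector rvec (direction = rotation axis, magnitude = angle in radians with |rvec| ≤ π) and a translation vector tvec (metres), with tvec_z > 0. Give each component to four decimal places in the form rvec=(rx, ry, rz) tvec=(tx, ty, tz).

rvec=(-0.6349, -0.0717, 0.4525) tvec=(0.0836, -0.1726, 0.7029)

Intrinsics K: fx=510.6, fy=600.7, cx=313.6, cy=241.6
Marker side s = 0.158 m; corners in marker frame (Z=0):
  M0 = (-0.0790, +0.0790, 0)
  M1 = (+0.0790, +0.0790, 0)
  M2 = (+0.0790, -0.0790, 0)
  M3 = (-0.0790, -0.0790, 0)
Detected image corners:
  c0 = (299.678077, 105.250248) px
  c1 = (411.036951, 165.476819) px
  c2 = (440.754224, 84.190675) px
  c3 = (342.637963, 32.589120) px
Planar DLT: solve 8×8 A·h = b for H (H[2,2]=1):
  H  [+621.97295 -542.47440 +374.30369]
  H  [+342.18843 +405.99767 +94.11028]
  H  [-0.10215 -0.83567 +1.00000]
B = K⁻¹H; ‖b₁‖=1.422687, ‖b₂‖=1.422687; λ = 2/(‖b₁‖+‖b₂‖) = 0.702895, sign → tz>0 ⇒ λ=+0.702895
r₁ = λ·B[:,0] = (+0.90031,+0.42928,-0.07180); r₂ = λ·B[:,1] = (-0.38601,+0.71132,-0.58739)
r₃ = r₁×r₂ = (-0.20108,+0.55655,+0.80611); SVD([r₁ r₂ r₃]) → R = UVᵀ:
  R  [+0.90031 -0.38601 -0.20108]
  R  [+0.42928 +0.71132 +0.55655]
  R  [-0.07180 -0.58739 +0.80611]
t = (+0.08357, -0.17258, +0.70290) m
tr R = 2.417740; θ = arccos((tr R − 1)/2) = 0.782901 rad = 44.857°
axis k = ((R−Rᵀ)₃₂, (R−Rᵀ)₁₃, (R−Rᵀ)₂₁) / (2 sinθ) = (-0.810914, -0.091644, +0.577945)
rvec = θ·k = (-0.634865, -0.071748, +0.452474)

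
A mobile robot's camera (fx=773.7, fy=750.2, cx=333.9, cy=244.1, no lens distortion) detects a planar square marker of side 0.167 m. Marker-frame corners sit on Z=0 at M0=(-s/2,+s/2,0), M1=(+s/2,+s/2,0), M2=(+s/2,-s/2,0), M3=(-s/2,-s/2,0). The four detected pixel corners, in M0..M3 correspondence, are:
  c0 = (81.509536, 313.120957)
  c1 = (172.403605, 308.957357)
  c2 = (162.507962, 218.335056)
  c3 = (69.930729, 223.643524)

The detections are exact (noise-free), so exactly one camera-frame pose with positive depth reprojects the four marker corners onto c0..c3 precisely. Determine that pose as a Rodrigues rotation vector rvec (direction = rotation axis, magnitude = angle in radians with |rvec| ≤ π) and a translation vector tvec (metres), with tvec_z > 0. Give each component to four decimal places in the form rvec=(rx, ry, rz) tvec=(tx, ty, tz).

Intrinsics K: fx=773.7, fy=750.2, cx=333.9, cy=244.1
Marker side s = 0.167 m; corners in marker frame (Z=0):
  M0 = (-0.0835, +0.0835, 0)
  M1 = (+0.0835, +0.0835, 0)
  M2 = (+0.0835, -0.0835, 0)
  M3 = (-0.0835, -0.0835, 0)
Detected image corners:
  c0 = (81.509536, 313.120957) px
  c1 = (172.403605, 308.957357) px
  c2 = (162.507962, 218.335056) px
  c3 = (69.930729, 223.643524) px
Planar DLT: solve 8×8 A·h = b for H (H[2,2]=1):
  H  [+540.76402 +78.67790 +121.37308]
  H  [-46.92574 +570.60429 +266.47188]
  H  [-0.06992 +0.11805 +1.00000]
B = K⁻¹H; ‖b₁‖=0.733533, ‖b₂‖=0.733533; λ = 2/(‖b₁‖+‖b₂‖) = 1.363264, sign → tz>0 ⇒ λ=+1.363264
r₁ = λ·B[:,0] = (+0.99397,-0.05426,-0.09532); r₂ = λ·B[:,1] = (+0.06918,+0.98454,+0.16094)
r₃ = r₁×r₂ = (+0.08512,-0.16656,+0.98235); SVD([r₁ r₂ r₃]) → R = UVᵀ:
  R  [+0.99397 +0.06918 +0.08512]
  R  [-0.05426 +0.98454 -0.16656]
  R  [-0.09532 +0.16094 +0.98235]
t = (-0.37447, +0.04065, +1.36326) m
tr R = 2.960855; θ = arccos((tr R − 1)/2) = 0.198174 rad = 11.355°
axis k = ((R−Rᵀ)₃₂, (R−Rᵀ)₁₃, (R−Rᵀ)₂₁) / (2 sinθ) = (+0.831714, +0.458240, -0.313478)
rvec = θ·k = (+0.164825, +0.090811, -0.062123)

rvec=(0.1648, 0.0908, -0.0621) tvec=(-0.3745, 0.0407, 1.3633)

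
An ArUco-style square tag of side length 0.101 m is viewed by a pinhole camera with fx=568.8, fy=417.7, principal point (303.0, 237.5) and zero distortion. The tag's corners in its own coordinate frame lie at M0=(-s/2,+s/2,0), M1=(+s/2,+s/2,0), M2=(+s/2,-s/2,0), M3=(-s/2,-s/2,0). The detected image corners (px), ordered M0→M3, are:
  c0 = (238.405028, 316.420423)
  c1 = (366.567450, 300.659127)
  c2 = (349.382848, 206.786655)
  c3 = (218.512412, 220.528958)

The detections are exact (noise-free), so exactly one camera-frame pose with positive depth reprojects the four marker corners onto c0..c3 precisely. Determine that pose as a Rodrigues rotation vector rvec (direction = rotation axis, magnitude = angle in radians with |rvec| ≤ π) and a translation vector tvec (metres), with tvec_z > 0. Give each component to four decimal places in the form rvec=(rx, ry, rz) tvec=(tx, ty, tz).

rvec=(0.0682, -0.1094, -0.1443) tvec=(-0.0069, 0.0250, 0.4371)

Intrinsics K: fx=568.8, fy=417.7, cx=303.0, cy=237.5
Marker side s = 0.101 m; corners in marker frame (Z=0):
  M0 = (-0.0505, +0.0505, 0)
  M1 = (+0.0505, +0.0505, 0)
  M2 = (+0.0505, -0.0505, 0)
  M3 = (-0.0505, -0.0505, 0)
Detected image corners:
  c0 = (238.405028, 316.420423) px
  c1 = (366.567450, 300.659127) px
  c2 = (349.382848, 206.786655) px
  c3 = (218.512412, 220.528958) px
Planar DLT: solve 8×8 A·h = b for H (H[2,2]=1):
  H  [+1351.88677 +234.11908 +294.07488]
  H  [-84.11242 +984.47810 +261.42479]
  H  [+0.23758 +0.17301 +1.00000]
B = K⁻¹H; ‖b₁‖=2.287561, ‖b₂‖=2.287561; λ = 2/(‖b₁‖+‖b₂‖) = 0.437147, sign → tz>0 ⇒ λ=+0.437147
r₁ = λ·B[:,0] = (+0.98366,-0.14708,+0.10386); r₂ = λ·B[:,1] = (+0.13964,+0.98731,+0.07563)
r₃ = r₁×r₂ = (-0.11366,-0.05989,+0.99171); SVD([r₁ r₂ r₃]) → R = UVᵀ:
  R  [+0.98366 +0.13964 -0.11366]
  R  [-0.14708 +0.98731 -0.05989]
  R  [+0.10386 +0.07563 +0.99171]
t = (-0.00686, +0.02504, +0.43715) m
tr R = 2.962679; θ = arccos((tr R − 1)/2) = 0.193489 rad = 11.086°
axis k = ((R−Rᵀ)₃₂, (R−Rᵀ)₁₃, (R−Rᵀ)₂₁) / (2 sinθ) = (+0.352401, -0.565628, -0.745573)
rvec = θ·k = (+0.068186, -0.109443, -0.144260)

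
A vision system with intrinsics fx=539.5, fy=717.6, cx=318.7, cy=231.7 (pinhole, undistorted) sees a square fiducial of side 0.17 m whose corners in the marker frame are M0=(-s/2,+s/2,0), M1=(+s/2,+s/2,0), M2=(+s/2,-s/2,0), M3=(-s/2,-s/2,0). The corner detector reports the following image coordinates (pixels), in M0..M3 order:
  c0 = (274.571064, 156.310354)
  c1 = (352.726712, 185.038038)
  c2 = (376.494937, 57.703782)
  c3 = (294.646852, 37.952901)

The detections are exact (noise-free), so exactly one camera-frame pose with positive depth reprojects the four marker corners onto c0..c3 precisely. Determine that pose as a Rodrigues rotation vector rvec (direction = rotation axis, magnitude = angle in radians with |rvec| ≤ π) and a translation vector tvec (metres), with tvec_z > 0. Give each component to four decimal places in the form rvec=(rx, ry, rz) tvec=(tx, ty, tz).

Intrinsics K: fx=539.5, fy=717.6, cx=318.7, cy=231.7
Marker side s = 0.17 m; corners in marker frame (Z=0):
  M0 = (-0.0850, +0.0850, 0)
  M1 = (+0.0850, +0.0850, 0)
  M2 = (+0.0850, -0.0850, 0)
  M3 = (-0.0850, -0.0850, 0)
Detected image corners:
  c0 = (274.571064, 156.310354) px
  c1 = (352.726712, 185.038038) px
  c2 = (376.494937, 57.703782) px
  c3 = (294.646852, 37.952901) px
Planar DLT: solve 8×8 A·h = b for H (H[2,2]=1):
  H  [+321.59233 -81.19300 +322.91469]
  H  [+92.80657 +737.52514 +109.54016]
  H  [-0.45862 +0.14583 +1.00000]
B = K⁻¹H; ‖b₁‖=1.019314, ‖b₂‖=1.019314; λ = 2/(‖b₁‖+‖b₂‖) = 0.981052, sign → tz>0 ⇒ λ=+0.981052
r₁ = λ·B[:,0] = (+0.85059,+0.27215,-0.44993); r₂ = λ·B[:,1] = (-0.23216,+0.96210,+0.14306)
r₃ = r₁×r₂ = (+0.47181,-0.01723,+0.88153); SVD([r₁ r₂ r₃]) → R = UVᵀ:
  R  [+0.85059 -0.23216 +0.47181]
  R  [+0.27215 +0.96210 -0.01723]
  R  [-0.44993 +0.14306 +0.88153]
t = (+0.00766, -0.16701, +0.98105) m
tr R = 2.694217; θ = arccos((tr R − 1)/2) = 0.560276 rad = 32.101°
axis k = ((R−Rᵀ)₃₂, (R−Rᵀ)₁₃, (R−Rᵀ)₂₁) / (2 sinθ) = (+0.150819, +0.867243, +0.474492)
rvec = θ·k = (+0.084500, +0.485896, +0.265847)

rvec=(0.0845, 0.4859, 0.2658) tvec=(0.0077, -0.1670, 0.9811)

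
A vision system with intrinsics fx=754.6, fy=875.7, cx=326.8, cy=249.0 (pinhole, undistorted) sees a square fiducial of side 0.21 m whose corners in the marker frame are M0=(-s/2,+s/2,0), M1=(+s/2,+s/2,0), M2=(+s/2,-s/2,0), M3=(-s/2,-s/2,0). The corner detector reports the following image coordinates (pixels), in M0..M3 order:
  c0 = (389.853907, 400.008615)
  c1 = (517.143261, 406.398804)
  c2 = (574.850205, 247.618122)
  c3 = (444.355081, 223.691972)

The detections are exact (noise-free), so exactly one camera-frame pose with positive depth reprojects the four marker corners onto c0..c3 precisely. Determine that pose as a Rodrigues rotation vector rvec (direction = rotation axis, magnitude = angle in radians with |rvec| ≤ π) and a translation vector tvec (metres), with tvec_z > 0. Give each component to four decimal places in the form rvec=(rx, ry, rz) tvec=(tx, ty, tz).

Intrinsics K: fx=754.6, fy=875.7, cx=326.8, cy=249.0
Marker side s = 0.21 m; corners in marker frame (Z=0):
  M0 = (-0.1050, +0.1050, 0)
  M1 = (+0.1050, +0.1050, 0)
  M2 = (+0.1050, -0.1050, 0)
  M3 = (-0.1050, -0.1050, 0)
Detected image corners:
  c0 = (389.853907, 400.008615) px
  c1 = (517.143261, 406.398804) px
  c2 = (574.850205, 247.618122) px
  c3 = (444.355081, 223.691972) px
Planar DLT: solve 8×8 A·h = b for H (H[2,2]=1):
  H  [+839.45659 -112.15692 +483.77519]
  H  [+220.64283 +898.86367 +322.64106]
  H  [+0.46920 +0.32267 +1.00000]
B = K⁻¹H; ‖b₁‖=1.030021, ‖b₂‖=1.030021; λ = 2/(‖b₁‖+‖b₂‖) = 0.970854, sign → tz>0 ⇒ λ=+0.970854
r₁ = λ·B[:,0] = (+0.88275,+0.11509,+0.45552); r₂ = λ·B[:,1] = (-0.27997,+0.90746,+0.31326)
r₃ = r₁×r₂ = (-0.37731,-0.40407,+0.83329); SVD([r₁ r₂ r₃]) → R = UVᵀ:
  R  [+0.88275 -0.27997 -0.37731]
  R  [+0.11509 +0.90746 -0.40407]
  R  [+0.45552 +0.31326 +0.83329]
t = (+0.20196, +0.08164, +0.97085) m
tr R = 2.623498; θ = arccos((tr R − 1)/2) = 0.623655 rad = 35.733°
axis k = ((R−Rᵀ)₃₂, (R−Rᵀ)₁₃, (R−Rᵀ)₂₁) / (2 sinθ) = (+0.614146, -0.713038, +0.338232)
rvec = θ·k = (+0.383016, -0.444690, +0.210940)

rvec=(0.3830, -0.4447, 0.2109) tvec=(0.2020, 0.0816, 0.9709)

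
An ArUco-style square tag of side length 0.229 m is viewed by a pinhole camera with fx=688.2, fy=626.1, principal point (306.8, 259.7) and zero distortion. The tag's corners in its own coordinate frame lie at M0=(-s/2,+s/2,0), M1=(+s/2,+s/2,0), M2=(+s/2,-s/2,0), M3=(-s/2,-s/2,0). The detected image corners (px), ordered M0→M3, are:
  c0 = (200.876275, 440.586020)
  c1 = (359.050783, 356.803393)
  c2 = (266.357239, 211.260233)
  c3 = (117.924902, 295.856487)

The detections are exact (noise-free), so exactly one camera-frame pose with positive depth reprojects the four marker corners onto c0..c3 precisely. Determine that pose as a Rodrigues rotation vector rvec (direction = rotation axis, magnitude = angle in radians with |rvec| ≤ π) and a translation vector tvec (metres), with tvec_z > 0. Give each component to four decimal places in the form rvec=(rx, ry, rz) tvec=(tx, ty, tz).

rvec=(-0.1346, 0.1636, -0.5357) tvec=(-0.0911, 0.0898, 0.8592)

Intrinsics K: fx=688.2, fy=626.1, cx=306.8, cy=259.7
Marker side s = 0.229 m; corners in marker frame (Z=0):
  M0 = (-0.1145, +0.1145, 0)
  M1 = (+0.1145, +0.1145, 0)
  M2 = (+0.1145, -0.1145, 0)
  M3 = (-0.1145, -0.1145, 0)
Detected image corners:
  c0 = (200.876275, 440.586020) px
  c1 = (359.050783, 356.803393) px
  c2 = (266.357239, 211.260233) px
  c3 = (117.924902, 295.856487) px
Planar DLT: solve 8×8 A·h = b for H (H[2,2]=1):
  H  [+636.10796 +336.48289 +233.83631]
  H  [-413.07536 +569.25928 +325.15422]
  H  [-0.13920 -0.19776 +1.00000]
B = K⁻¹H; ‖b₁‖=1.163922, ‖b₂‖=1.163922; λ = 2/(‖b₁‖+‖b₂‖) = 0.859164, sign → tz>0 ⇒ λ=+0.859164
r₁ = λ·B[:,0] = (+0.84745,-0.51724,-0.11959); r₂ = λ·B[:,1] = (+0.49582,+0.85164,-0.16991)
r₃ = r₁×r₂ = (+0.18973,+0.08469,+0.97818); SVD([r₁ r₂ r₃]) → R = UVᵀ:
  R  [+0.84745 +0.49582 +0.18973]
  R  [-0.51724 +0.85164 +0.08469]
  R  [-0.11959 -0.16991 +0.97818]
t = (-0.09109, +0.08982, +0.85916) m
tr R = 2.677264; θ = arccos((tr R − 1)/2) = 0.576030 rad = 33.004°
axis k = ((R−Rᵀ)₃₂, (R−Rᵀ)₁₃, (R−Rᵀ)₂₁) / (2 sinθ) = (-0.233711, +0.283943, -0.929922)
rvec = θ·k = (-0.134624, +0.163559, -0.535663)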